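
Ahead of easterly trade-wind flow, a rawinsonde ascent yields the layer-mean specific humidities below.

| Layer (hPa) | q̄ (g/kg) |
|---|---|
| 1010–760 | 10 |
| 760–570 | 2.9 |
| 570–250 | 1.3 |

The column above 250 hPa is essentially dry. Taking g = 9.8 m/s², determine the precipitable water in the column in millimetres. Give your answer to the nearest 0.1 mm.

PW ≈ 35.4 mm

Precipitable water is the column-integrated vapour mass per unit area: PW = (1/g) Σ q̄ Δp, with q in kg/kg and Δp in Pa (1 kg/m² of water = 1 mm).
Layer 1010–760 hPa: Δp = 250 hPa = 25000 Pa, q̄ = 0.01 kg/kg → 0.01 × 25000 / 9.8 = 25.51 mm
Layer 760–570 hPa: Δp = 190 hPa = 19000 Pa, q̄ = 0.0029 kg/kg → 0.0029 × 19000 / 9.8 = 5.62 mm
Layer 570–250 hPa: Δp = 320 hPa = 32000 Pa, q̄ = 0.0013 kg/kg → 0.0013 × 32000 / 9.8 = 4.24 mm
PW = 25.51 + 5.62 + 4.24 = 35.37 ≈ 35.4 mm.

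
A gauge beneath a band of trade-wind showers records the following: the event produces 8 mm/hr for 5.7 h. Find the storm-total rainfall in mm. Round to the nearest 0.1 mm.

Total = Σ Rᵢ Δtᵢ = 8 × 5.7
      = 45.6 = 45.6 mm.

total ≈ 45.6 mm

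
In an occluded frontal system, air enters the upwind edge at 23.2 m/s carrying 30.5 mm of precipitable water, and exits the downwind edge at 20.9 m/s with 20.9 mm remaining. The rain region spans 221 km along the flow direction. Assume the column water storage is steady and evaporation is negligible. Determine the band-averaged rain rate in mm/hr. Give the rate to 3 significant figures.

R ≈ 4.41 mm/hr

Column moisture flux per unit crosswind length is F = V × PW.
Inflow: F_in = 23.2 × 30.5 = 707.6 mm·m/s
Outflow: F_out = 20.9 × 20.9 = 436.81 mm·m/s
Steady-state rate R = (F_in − F_out)/L = (707.6 − 436.81) / 221000 m = 1.225e-03 mm/s.
R = 1.225e-03 × 3600 = 4.41 mm/hr.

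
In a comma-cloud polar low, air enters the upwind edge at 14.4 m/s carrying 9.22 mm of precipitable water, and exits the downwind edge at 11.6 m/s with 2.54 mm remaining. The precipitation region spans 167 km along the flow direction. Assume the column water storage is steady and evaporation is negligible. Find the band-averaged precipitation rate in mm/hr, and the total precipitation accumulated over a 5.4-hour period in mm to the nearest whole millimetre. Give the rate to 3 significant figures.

R ≈ 2.23 mm/hr; total ≈ 12 mm

Column moisture flux per unit crosswind length is F = V × PW.
Inflow: F_in = 14.4 × 9.22 = 132.768 mm·m/s
Outflow: F_out = 11.6 × 2.54 = 29.464 mm·m/s
Steady-state rate R = (F_in − F_out)/L = (132.768 − 29.464) / 167000 m = 6.186e-04 mm/s.
R = 6.186e-04 × 3600 = 2.23 mm/hr.
Over 5.4 h: total = 2.23 × 5.4 = 12.042 ≈ 12 mm.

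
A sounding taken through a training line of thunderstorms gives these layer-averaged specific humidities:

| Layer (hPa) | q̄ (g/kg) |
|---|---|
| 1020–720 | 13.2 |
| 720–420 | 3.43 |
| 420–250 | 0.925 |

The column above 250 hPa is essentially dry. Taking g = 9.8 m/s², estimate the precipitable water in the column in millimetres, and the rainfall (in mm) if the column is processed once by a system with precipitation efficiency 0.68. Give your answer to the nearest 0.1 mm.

PW ≈ 52.5 mm; rainfall ≈ 35.7 mm

Precipitable water is the column-integrated vapour mass per unit area: PW = (1/g) Σ q̄ Δp, with q in kg/kg and Δp in Pa (1 kg/m² of water = 1 mm).
Layer 1020–720 hPa: Δp = 300 hPa = 30000 Pa, q̄ = 0.0132 kg/kg → 0.0132 × 30000 / 9.8 = 40.41 mm
Layer 720–420 hPa: Δp = 300 hPa = 30000 Pa, q̄ = 0.00343 kg/kg → 0.00343 × 30000 / 9.8 = 10.50 mm
Layer 420–250 hPa: Δp = 170 hPa = 17000 Pa, q̄ = 0.000925 kg/kg → 0.000925 × 17000 / 9.8 = 1.60 mm
PW = 40.41 + 10.50 + 1.60 = 52.51 ≈ 52.5 mm.
Rainfall = ε × PW = 0.68 × 52.5 = 35.7 mm.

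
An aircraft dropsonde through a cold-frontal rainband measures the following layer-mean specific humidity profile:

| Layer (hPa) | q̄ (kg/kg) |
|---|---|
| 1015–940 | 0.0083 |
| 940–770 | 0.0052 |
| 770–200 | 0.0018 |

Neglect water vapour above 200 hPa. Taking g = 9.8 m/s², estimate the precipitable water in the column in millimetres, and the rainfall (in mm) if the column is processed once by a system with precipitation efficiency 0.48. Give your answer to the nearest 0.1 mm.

Precipitable water is the column-integrated vapour mass per unit area: PW = (1/g) Σ q̄ Δp, with q in kg/kg and Δp in Pa (1 kg/m² of water = 1 mm).
Layer 1015–940 hPa: Δp = 75 hPa = 7500 Pa, q̄ = 0.0083 kg/kg → 0.0083 × 7500 / 9.8 = 6.35 mm
Layer 940–770 hPa: Δp = 170 hPa = 17000 Pa, q̄ = 0.0052 kg/kg → 0.0052 × 17000 / 9.8 = 9.02 mm
Layer 770–200 hPa: Δp = 570 hPa = 57000 Pa, q̄ = 0.0018 kg/kg → 0.0018 × 57000 / 9.8 = 10.47 mm
PW = 6.35 + 9.02 + 10.47 = 25.84 ≈ 25.8 mm.
Rainfall = ε × PW = 0.48 × 25.8 = 12.4 mm.

PW ≈ 25.8 mm; rainfall ≈ 12.4 mm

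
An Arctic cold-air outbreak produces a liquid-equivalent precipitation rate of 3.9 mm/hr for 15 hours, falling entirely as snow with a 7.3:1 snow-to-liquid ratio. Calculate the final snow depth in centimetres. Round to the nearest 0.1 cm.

Liquid-equivalent depth = 3.9 × 15 = 58.5 mm.
Snow depth = 58.5 mm × 7.3 = 427.05 mm = 42.7 cm.

snow depth ≈ 42.7 cm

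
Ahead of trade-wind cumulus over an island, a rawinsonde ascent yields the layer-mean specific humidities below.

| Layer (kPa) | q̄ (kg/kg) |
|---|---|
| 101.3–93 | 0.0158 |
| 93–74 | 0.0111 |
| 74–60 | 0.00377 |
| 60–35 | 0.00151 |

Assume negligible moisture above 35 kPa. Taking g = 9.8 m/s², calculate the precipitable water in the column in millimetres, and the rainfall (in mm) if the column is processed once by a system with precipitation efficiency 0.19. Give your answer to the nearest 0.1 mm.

Precipitable water is the column-integrated vapour mass per unit area: PW = (1/g) Σ q̄ Δp, with q in kg/kg and Δp in Pa (1 kg/m² of water = 1 mm).
Layer 101.3–93 kPa: Δp = 83 hPa = 8300 Pa, q̄ = 0.0158 kg/kg → 0.0158 × 8300 / 9.8 = 13.38 mm
Layer 93–74 kPa: Δp = 190 hPa = 19000 Pa, q̄ = 0.0111 kg/kg → 0.0111 × 19000 / 9.8 = 21.52 mm
Layer 74–60 kPa: Δp = 140 hPa = 14000 Pa, q̄ = 0.00377 kg/kg → 0.00377 × 14000 / 9.8 = 5.39 mm
Layer 60–35 kPa: Δp = 250 hPa = 25000 Pa, q̄ = 0.00151 kg/kg → 0.00151 × 25000 / 9.8 = 3.85 mm
PW = 13.38 + 21.52 + 5.39 + 3.85 = 44.14 ≈ 44.1 mm.
Rainfall = ε × PW = 0.19 × 44.1 = 8.4 mm.

PW ≈ 44.1 mm; rainfall ≈ 8.4 mm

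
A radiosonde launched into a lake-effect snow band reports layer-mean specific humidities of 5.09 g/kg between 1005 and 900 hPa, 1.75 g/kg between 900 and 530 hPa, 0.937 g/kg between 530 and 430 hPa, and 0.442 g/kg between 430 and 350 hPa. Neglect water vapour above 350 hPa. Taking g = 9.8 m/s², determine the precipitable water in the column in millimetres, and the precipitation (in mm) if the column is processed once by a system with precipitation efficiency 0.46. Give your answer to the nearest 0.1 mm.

Precipitable water is the column-integrated vapour mass per unit area: PW = (1/g) Σ q̄ Δp, with q in kg/kg and Δp in Pa (1 kg/m² of water = 1 mm).
Layer 1005–900 hPa: Δp = 105 hPa = 10500 Pa, q̄ = 0.00509 kg/kg → 0.00509 × 10500 / 9.8 = 5.45 mm
Layer 900–530 hPa: Δp = 370 hPa = 37000 Pa, q̄ = 0.00175 kg/kg → 0.00175 × 37000 / 9.8 = 6.61 mm
Layer 530–430 hPa: Δp = 100 hPa = 10000 Pa, q̄ = 0.000937 kg/kg → 0.000937 × 10000 / 9.8 = 0.96 mm
Layer 430–350 hPa: Δp = 80 hPa = 8000 Pa, q̄ = 0.000442 kg/kg → 0.000442 × 8000 / 9.8 = 0.36 mm
PW = 5.45 + 6.61 + 0.96 + 0.36 = 13.38 ≈ 13.4 mm.
Precipitation = ε × PW = 0.46 × 13.4 = 6.2 mm.

PW ≈ 13.4 mm; precipitation ≈ 6.2 mm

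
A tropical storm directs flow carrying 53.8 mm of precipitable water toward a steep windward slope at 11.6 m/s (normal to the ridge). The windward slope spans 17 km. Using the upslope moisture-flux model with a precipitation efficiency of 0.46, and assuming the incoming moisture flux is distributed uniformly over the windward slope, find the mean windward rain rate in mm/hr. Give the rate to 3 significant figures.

R ≈ 60.8 mm/hr

Incoming column moisture flux per unit ridge length: F = V × PW = 11.6 × 53.8 = 624.08 mm·m/s.
Spread over the 17 km slope with efficiency ε = 0.46: R = ε·F/W = 0.46 × 624.08 / 17000 m = 1.689e-02 mm/s.
R = 1.689e-02 × 3600 = 60.8 mm/hr.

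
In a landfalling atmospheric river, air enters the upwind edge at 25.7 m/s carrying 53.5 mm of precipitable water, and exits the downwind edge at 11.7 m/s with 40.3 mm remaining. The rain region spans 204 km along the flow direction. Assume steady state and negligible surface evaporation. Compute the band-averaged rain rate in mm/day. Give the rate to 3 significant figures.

Column moisture flux per unit crosswind length is F = V × PW.
Inflow: F_in = 25.7 × 53.5 = 1374.95 mm·m/s
Outflow: F_out = 11.7 × 40.3 = 471.51 mm·m/s
Steady-state rate R = (F_in − F_out)/L = (1374.95 − 471.51) / 204000 m = 4.429e-03 mm/s.
R = 4.429e-03 × 3600 × 24 = 383 mm/day.

R ≈ 383 mm/day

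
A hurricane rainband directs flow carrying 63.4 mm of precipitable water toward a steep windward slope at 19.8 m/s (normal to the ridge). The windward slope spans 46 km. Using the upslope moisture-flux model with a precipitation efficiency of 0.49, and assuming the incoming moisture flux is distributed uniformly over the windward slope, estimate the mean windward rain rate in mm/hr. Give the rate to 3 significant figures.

R ≈ 48.1 mm/hr

Incoming column moisture flux per unit ridge length: F = V × PW = 19.8 × 63.4 = 1255.32 mm·m/s.
Spread over the 46 km slope with efficiency ε = 0.49: R = ε·F/W = 0.49 × 1255.32 / 46000 m = 1.337e-02 mm/s.
R = 1.337e-02 × 3600 = 48.1 mm/hr.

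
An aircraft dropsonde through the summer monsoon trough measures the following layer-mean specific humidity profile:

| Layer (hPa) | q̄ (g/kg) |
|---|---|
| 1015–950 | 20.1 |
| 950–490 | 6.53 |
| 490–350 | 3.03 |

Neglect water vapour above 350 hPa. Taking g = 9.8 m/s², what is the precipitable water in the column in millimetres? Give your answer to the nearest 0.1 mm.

PW ≈ 48.3 mm

Precipitable water is the column-integrated vapour mass per unit area: PW = (1/g) Σ q̄ Δp, with q in kg/kg and Δp in Pa (1 kg/m² of water = 1 mm).
Layer 1015–950 hPa: Δp = 65 hPa = 6500 Pa, q̄ = 0.0201 kg/kg → 0.0201 × 6500 / 9.8 = 13.33 mm
Layer 950–490 hPa: Δp = 460 hPa = 46000 Pa, q̄ = 0.00653 kg/kg → 0.00653 × 46000 / 9.8 = 30.65 mm
Layer 490–350 hPa: Δp = 140 hPa = 14000 Pa, q̄ = 0.00303 kg/kg → 0.00303 × 14000 / 9.8 = 4.33 mm
PW = 13.33 + 30.65 + 4.33 = 48.31 ≈ 48.3 mm.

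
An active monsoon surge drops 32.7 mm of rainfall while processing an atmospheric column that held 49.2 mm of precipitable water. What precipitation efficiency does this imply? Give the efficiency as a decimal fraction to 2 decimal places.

ε = rainfall / PW = 32.7 / 49.2 = 0.66.

ε ≈ 0.66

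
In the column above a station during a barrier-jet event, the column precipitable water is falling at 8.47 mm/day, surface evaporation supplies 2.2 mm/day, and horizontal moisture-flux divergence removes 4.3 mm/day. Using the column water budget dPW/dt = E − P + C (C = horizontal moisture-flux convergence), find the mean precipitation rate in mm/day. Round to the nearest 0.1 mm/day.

P ≈ 6.4 mm/day

dPW/dt = -8.47 mm/day.
P = E + C − dPW/dt = 2.2 + (-4.3) − (-8.47) = 6.4 mm/day.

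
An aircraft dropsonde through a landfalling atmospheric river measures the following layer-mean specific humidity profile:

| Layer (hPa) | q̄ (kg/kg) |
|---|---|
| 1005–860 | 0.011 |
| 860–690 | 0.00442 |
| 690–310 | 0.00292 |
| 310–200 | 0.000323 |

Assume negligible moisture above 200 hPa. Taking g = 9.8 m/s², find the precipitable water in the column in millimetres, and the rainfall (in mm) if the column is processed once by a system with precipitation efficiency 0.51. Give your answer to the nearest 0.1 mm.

PW ≈ 35.6 mm; rainfall ≈ 18.2 mm

Precipitable water is the column-integrated vapour mass per unit area: PW = (1/g) Σ q̄ Δp, with q in kg/kg and Δp in Pa (1 kg/m² of water = 1 mm).
Layer 1005–860 hPa: Δp = 145 hPa = 14500 Pa, q̄ = 0.011 kg/kg → 0.011 × 14500 / 9.8 = 16.28 mm
Layer 860–690 hPa: Δp = 170 hPa = 17000 Pa, q̄ = 0.00442 kg/kg → 0.00442 × 17000 / 9.8 = 7.67 mm
Layer 690–310 hPa: Δp = 380 hPa = 38000 Pa, q̄ = 0.00292 kg/kg → 0.00292 × 38000 / 9.8 = 11.32 mm
Layer 310–200 hPa: Δp = 110 hPa = 11000 Pa, q̄ = 0.000323 kg/kg → 0.000323 × 11000 / 9.8 = 0.36 mm
PW = 16.28 + 7.67 + 11.32 + 0.36 = 35.63 ≈ 35.6 mm.
Rainfall = ε × PW = 0.51 × 35.6 = 18.2 mm.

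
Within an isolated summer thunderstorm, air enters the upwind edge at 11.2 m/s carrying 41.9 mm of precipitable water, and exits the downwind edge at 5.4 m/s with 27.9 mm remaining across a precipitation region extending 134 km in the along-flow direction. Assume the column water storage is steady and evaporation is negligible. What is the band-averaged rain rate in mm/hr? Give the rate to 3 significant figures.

Column moisture flux per unit crosswind length is F = V × PW.
Inflow: F_in = 11.2 × 41.9 = 469.28 mm·m/s
Outflow: F_out = 5.4 × 27.9 = 150.66 mm·m/s
Steady-state rate R = (F_in − F_out)/L = (469.28 − 150.66) / 134000 m = 2.378e-03 mm/s.
R = 2.378e-03 × 3600 = 8.56 mm/hr.

R ≈ 8.56 mm/hr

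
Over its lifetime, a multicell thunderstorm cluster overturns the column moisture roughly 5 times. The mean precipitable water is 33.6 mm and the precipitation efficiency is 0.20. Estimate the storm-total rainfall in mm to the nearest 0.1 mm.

rainfall ≈ 33.6 mm

Each cycle deposits ε × PW = 0.20 × 33.6 = 6.72 mm.
Over 5 cycles: 5 × 6.72 = 33.6 mm.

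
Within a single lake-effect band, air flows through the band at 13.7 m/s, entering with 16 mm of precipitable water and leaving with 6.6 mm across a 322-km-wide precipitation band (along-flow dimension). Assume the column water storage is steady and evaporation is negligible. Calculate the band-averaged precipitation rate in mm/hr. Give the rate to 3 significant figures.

Column moisture flux per unit crosswind length is F = V × PW.
Inflow: F_in = 13.7 × 16 = 219.2 mm·m/s
Outflow: F_out = 13.7 × 6.6 = 90.42 mm·m/s
Steady-state rate R = (F_in − F_out)/L = (219.2 − 90.42) / 322000 m = 3.999e-04 mm/s.
R = 3.999e-04 × 3600 = 1.44 mm/hr.

R ≈ 1.44 mm/hr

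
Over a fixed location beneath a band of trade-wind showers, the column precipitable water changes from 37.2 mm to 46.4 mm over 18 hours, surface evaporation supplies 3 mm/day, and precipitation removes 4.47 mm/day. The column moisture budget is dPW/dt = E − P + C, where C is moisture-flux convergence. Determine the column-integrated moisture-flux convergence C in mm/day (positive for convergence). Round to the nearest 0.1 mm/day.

C ≈ 13.7 mm/day

dPW/dt = (46.4 − 37.2) mm / (18/24 day) = +12.267 mm/day.
C = dPW/dt − E + P = (+12.267) − 3 + 4.47 = 13.7 mm/day.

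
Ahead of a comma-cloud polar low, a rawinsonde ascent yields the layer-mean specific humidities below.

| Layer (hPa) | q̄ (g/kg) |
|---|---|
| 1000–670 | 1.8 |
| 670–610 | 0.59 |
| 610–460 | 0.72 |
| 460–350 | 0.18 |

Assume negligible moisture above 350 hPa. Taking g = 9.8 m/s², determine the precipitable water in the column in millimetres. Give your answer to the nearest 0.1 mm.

Precipitable water is the column-integrated vapour mass per unit area: PW = (1/g) Σ q̄ Δp, with q in kg/kg and Δp in Pa (1 kg/m² of water = 1 mm).
Layer 1000–670 hPa: Δp = 330 hPa = 33000 Pa, q̄ = 0.0018 kg/kg → 0.0018 × 33000 / 9.8 = 6.06 mm
Layer 670–610 hPa: Δp = 60 hPa = 6000 Pa, q̄ = 0.00059 kg/kg → 0.00059 × 6000 / 9.8 = 0.36 mm
Layer 610–460 hPa: Δp = 150 hPa = 15000 Pa, q̄ = 0.00072 kg/kg → 0.00072 × 15000 / 9.8 = 1.10 mm
Layer 460–350 hPa: Δp = 110 hPa = 11000 Pa, q̄ = 0.00018 kg/kg → 0.00018 × 11000 / 9.8 = 0.20 mm
PW = 6.06 + 0.36 + 1.10 + 0.20 = 7.72 ≈ 7.7 mm.

PW ≈ 7.7 mm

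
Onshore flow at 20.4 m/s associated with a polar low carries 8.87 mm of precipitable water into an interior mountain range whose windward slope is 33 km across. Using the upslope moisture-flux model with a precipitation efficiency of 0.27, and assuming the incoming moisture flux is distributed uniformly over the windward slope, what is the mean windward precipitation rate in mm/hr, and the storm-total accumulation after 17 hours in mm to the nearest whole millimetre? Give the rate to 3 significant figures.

Incoming column moisture flux per unit ridge length: F = V × PW = 20.4 × 8.87 = 180.948 mm·m/s.
Spread over the 33 km slope with efficiency ε = 0.27: R = ε·F/W = 0.27 × 180.948 / 33000 m = 1.480e-03 mm/s.
R = 1.480e-03 × 3600 = 5.33 mm/hr.
Over 17 h: total = 5.33 × 17 = 90.61 ≈ 91 mm.

R ≈ 5.33 mm/hr; total ≈ 91 mm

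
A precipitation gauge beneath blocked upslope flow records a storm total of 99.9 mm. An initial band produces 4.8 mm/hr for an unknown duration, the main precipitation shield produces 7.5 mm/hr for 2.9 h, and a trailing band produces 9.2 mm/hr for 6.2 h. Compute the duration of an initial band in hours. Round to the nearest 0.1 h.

Known phases: 7.5 × 2.9 + 9.2 × 6.2 = 21.75 + 57.04 = 78.79 mm.
Remaining depth = 99.9 − 78.79 = 21.11 mm.
Duration = 21.11 / 4.8 = 4.4 h.

duration ≈ 4.4 h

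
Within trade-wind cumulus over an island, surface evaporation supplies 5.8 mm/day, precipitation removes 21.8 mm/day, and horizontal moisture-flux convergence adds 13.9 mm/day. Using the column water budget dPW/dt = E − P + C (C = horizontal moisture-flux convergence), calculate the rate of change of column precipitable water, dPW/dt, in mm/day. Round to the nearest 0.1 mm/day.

dPW/dt = E − P + C = 5.8 − 21.8 + (13.9) = -2.1 mm/day.

dPW/dt ≈ -2.1 mm/day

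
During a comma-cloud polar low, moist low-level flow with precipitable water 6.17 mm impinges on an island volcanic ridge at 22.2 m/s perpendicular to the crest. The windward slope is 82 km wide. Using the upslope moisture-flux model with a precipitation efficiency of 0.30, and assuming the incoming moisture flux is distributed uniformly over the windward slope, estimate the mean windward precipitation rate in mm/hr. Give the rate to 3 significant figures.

Incoming column moisture flux per unit ridge length: F = V × PW = 22.2 × 6.17 = 136.974 mm·m/s.
Spread over the 82 km slope with efficiency ε = 0.30: R = ε·F/W = 0.30 × 136.974 / 82000 m = 5.011e-04 mm/s.
R = 5.011e-04 × 3600 = 1.80 mm/hr.

R ≈ 1.80 mm/hr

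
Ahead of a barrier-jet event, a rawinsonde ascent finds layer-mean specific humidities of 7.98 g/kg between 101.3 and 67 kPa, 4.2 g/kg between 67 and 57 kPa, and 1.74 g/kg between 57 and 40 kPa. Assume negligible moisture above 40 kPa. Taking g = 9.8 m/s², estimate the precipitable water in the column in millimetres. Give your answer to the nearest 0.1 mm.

Precipitable water is the column-integrated vapour mass per unit area: PW = (1/g) Σ q̄ Δp, with q in kg/kg and Δp in Pa (1 kg/m² of water = 1 mm).
Layer 101.3–67 kPa: Δp = 343 hPa = 34300 Pa, q̄ = 0.00798 kg/kg → 0.00798 × 34300 / 9.8 = 27.93 mm
Layer 67–57 kPa: Δp = 100 hPa = 10000 Pa, q̄ = 0.0042 kg/kg → 0.0042 × 10000 / 9.8 = 4.29 mm
Layer 57–40 kPa: Δp = 170 hPa = 17000 Pa, q̄ = 0.00174 kg/kg → 0.00174 × 17000 / 9.8 = 3.02 mm
PW = 27.93 + 4.29 + 3.02 = 35.24 ≈ 35.2 mm.

PW ≈ 35.2 mm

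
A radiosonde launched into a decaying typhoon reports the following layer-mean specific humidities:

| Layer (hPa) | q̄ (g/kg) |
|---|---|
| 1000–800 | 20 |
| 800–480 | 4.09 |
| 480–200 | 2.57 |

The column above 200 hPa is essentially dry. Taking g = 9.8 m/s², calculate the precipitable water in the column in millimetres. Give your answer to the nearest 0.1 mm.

Precipitable water is the column-integrated vapour mass per unit area: PW = (1/g) Σ q̄ Δp, with q in kg/kg and Δp in Pa (1 kg/m² of water = 1 mm).
Layer 1000–800 hPa: Δp = 200 hPa = 20000 Pa, q̄ = 0.02 kg/kg → 0.02 × 20000 / 9.8 = 40.82 mm
Layer 800–480 hPa: Δp = 320 hPa = 32000 Pa, q̄ = 0.00409 kg/kg → 0.00409 × 32000 / 9.8 = 13.36 mm
Layer 480–200 hPa: Δp = 280 hPa = 28000 Pa, q̄ = 0.00257 kg/kg → 0.00257 × 28000 / 9.8 = 7.34 mm
PW = 40.82 + 13.36 + 7.34 = 61.52 ≈ 61.5 mm.

PW ≈ 61.5 mm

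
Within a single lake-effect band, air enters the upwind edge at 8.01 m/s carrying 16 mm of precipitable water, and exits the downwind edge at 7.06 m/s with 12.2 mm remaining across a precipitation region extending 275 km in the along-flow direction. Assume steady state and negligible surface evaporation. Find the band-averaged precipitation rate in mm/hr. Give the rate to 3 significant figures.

Column moisture flux per unit crosswind length is F = V × PW.
Inflow: F_in = 8.01 × 16 = 128.16 mm·m/s
Outflow: F_out = 7.06 × 12.2 = 86.132 mm·m/s
Steady-state rate R = (F_in − F_out)/L = (128.16 − 86.132) / 275000 m = 1.528e-04 mm/s.
R = 1.528e-04 × 3600 = 0.550 mm/hr.

R ≈ 0.550 mm/hr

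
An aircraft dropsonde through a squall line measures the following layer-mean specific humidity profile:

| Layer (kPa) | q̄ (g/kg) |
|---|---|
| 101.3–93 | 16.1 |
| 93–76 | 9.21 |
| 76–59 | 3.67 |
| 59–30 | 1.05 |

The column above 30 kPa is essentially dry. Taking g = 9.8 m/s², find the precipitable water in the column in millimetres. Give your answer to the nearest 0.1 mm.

PW ≈ 39.1 mm

Precipitable water is the column-integrated vapour mass per unit area: PW = (1/g) Σ q̄ Δp, with q in kg/kg and Δp in Pa (1 kg/m² of water = 1 mm).
Layer 101.3–93 kPa: Δp = 83 hPa = 8300 Pa, q̄ = 0.0161 kg/kg → 0.0161 × 8300 / 9.8 = 13.64 mm
Layer 93–76 kPa: Δp = 170 hPa = 17000 Pa, q̄ = 0.00921 kg/kg → 0.00921 × 17000 / 9.8 = 15.98 mm
Layer 76–59 kPa: Δp = 170 hPa = 17000 Pa, q̄ = 0.00367 kg/kg → 0.00367 × 17000 / 9.8 = 6.37 mm
Layer 59–30 kPa: Δp = 290 hPa = 29000 Pa, q̄ = 0.00105 kg/kg → 0.00105 × 29000 / 9.8 = 3.11 mm
PW = 13.64 + 15.98 + 6.37 + 3.11 = 39.10 ≈ 39.1 mm.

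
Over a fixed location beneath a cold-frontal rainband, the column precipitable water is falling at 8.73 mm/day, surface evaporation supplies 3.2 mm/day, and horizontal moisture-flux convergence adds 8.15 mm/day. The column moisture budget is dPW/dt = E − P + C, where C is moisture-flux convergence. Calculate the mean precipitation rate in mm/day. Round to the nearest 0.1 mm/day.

dPW/dt = -8.73 mm/day.
P = E + C − dPW/dt = 3.2 + (8.15) − (-8.73) = 20.1 mm/day.

P ≈ 20.1 mm/day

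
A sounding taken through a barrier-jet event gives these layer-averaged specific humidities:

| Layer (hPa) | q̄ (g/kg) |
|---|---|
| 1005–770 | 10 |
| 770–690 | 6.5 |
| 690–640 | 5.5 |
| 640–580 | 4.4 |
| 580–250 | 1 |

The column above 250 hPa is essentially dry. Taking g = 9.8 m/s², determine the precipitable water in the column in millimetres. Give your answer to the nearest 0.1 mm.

PW ≈ 38.2 mm

Precipitable water is the column-integrated vapour mass per unit area: PW = (1/g) Σ q̄ Δp, with q in kg/kg and Δp in Pa (1 kg/m² of water = 1 mm).
Layer 1005–770 hPa: Δp = 235 hPa = 23500 Pa, q̄ = 0.01 kg/kg → 0.01 × 23500 / 9.8 = 23.98 mm
Layer 770–690 hPa: Δp = 80 hPa = 8000 Pa, q̄ = 0.0065 kg/kg → 0.0065 × 8000 / 9.8 = 5.31 mm
Layer 690–640 hPa: Δp = 50 hPa = 5000 Pa, q̄ = 0.0055 kg/kg → 0.0055 × 5000 / 9.8 = 2.81 mm
Layer 640–580 hPa: Δp = 60 hPa = 6000 Pa, q̄ = 0.0044 kg/kg → 0.0044 × 6000 / 9.8 = 2.69 mm
Layer 580–250 hPa: Δp = 330 hPa = 33000 Pa, q̄ = 0.001 kg/kg → 0.001 × 33000 / 9.8 = 3.37 mm
PW = 23.98 + 5.31 + 2.81 + 2.69 + 3.37 = 38.16 ≈ 38.2 mm.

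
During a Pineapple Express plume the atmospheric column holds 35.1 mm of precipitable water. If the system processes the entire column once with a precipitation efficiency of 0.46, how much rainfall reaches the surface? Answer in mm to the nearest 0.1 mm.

rainfall ≈ 16.1 mm

Rainfall = ε × PW = 0.46 × 35.1 = 16.1 mm.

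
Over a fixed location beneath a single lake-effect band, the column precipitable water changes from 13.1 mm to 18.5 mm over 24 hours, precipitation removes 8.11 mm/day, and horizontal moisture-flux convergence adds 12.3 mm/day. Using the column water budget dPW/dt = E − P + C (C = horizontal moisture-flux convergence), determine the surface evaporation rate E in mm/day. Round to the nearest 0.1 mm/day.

E ≈ 1.2 mm/day

dPW/dt = (18.5 − 13.1) mm / (24/24 day) = +5.400 mm/day.
E = dPW/dt + P − C = (+5.400) + 8.11 − (12.3) = 1.2 mm/day.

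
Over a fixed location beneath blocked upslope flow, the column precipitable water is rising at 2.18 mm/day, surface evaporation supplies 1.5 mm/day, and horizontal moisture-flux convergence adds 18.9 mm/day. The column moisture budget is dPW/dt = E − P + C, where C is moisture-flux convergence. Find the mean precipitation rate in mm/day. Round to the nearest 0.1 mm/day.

P ≈ 18.2 mm/day

dPW/dt = +2.18 mm/day.
P = E + C − dPW/dt = 1.5 + (18.9) − (+2.18) = 18.2 mm/day.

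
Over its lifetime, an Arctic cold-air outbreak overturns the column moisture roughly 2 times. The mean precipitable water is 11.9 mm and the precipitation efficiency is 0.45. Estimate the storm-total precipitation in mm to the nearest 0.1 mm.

precipitation ≈ 10.7 mm

Each cycle deposits ε × PW = 0.45 × 11.9 = 5.355 mm.
Over 2 cycles: 2 × 5.355 = 10.7 mm.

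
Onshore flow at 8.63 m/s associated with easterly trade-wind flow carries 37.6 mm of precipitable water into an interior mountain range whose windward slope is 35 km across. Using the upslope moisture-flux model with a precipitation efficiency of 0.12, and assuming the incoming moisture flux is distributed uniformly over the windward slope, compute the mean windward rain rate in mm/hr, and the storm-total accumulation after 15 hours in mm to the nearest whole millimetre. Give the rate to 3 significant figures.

R ≈ 4.01 mm/hr; total ≈ 60 mm

Incoming column moisture flux per unit ridge length: F = V × PW = 8.63 × 37.6 = 324.488 mm·m/s.
Spread over the 35 km slope with efficiency ε = 0.12: R = ε·F/W = 0.12 × 324.488 / 35000 m = 1.113e-03 mm/s.
R = 1.113e-03 × 3600 = 4.01 mm/hr.
Over 15 h: total = 4.01 × 15 = 60.15 ≈ 60 mm.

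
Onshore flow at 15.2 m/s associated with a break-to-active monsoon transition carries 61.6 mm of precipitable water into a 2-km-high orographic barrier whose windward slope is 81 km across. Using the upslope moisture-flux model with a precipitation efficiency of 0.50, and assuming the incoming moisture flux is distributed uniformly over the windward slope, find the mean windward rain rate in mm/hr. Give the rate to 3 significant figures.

R ≈ 20.8 mm/hr

Incoming column moisture flux per unit ridge length: F = V × PW = 15.2 × 61.6 = 936.32 mm·m/s.
Spread over the 81 km slope with efficiency ε = 0.50: R = ε·F/W = 0.50 × 936.32 / 81000 m = 5.780e-03 mm/s.
R = 5.780e-03 × 3600 = 20.8 mm/hr.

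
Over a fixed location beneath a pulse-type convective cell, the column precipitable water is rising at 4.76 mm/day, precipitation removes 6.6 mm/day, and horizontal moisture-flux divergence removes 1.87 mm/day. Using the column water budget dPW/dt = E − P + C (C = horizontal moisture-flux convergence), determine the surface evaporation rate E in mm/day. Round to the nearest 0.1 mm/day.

dPW/dt = +4.76 mm/day.
E = dPW/dt + P − C = (+4.76) + 6.6 − (-1.87) = 13.2 mm/day.

E ≈ 13.2 mm/day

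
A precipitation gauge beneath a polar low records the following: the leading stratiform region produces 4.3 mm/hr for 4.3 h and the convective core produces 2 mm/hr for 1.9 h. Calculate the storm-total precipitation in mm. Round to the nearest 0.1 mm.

Total = Σ Rᵢ Δtᵢ = 4.3 × 4.3 + 2 × 1.9
      = 18.49 + 3.8 = 22.3 mm.

total ≈ 22.3 mm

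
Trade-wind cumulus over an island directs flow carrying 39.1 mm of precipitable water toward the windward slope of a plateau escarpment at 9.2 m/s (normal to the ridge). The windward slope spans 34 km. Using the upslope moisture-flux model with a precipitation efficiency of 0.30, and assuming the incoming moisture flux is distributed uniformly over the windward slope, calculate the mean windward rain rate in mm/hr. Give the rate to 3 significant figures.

R ≈ 11.4 mm/hr

Incoming column moisture flux per unit ridge length: F = V × PW = 9.2 × 39.1 = 359.72 mm·m/s.
Spread over the 34 km slope with efficiency ε = 0.30: R = ε·F/W = 0.30 × 359.72 / 34000 m = 3.174e-03 mm/s.
R = 3.174e-03 × 3600 = 11.4 mm/hr.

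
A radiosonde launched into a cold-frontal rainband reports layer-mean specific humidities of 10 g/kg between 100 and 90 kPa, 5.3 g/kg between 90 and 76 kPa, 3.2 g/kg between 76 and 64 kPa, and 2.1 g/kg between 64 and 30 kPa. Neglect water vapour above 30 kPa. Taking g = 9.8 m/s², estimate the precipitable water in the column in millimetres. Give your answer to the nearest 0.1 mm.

PW ≈ 29.0 mm

Precipitable water is the column-integrated vapour mass per unit area: PW = (1/g) Σ q̄ Δp, with q in kg/kg and Δp in Pa (1 kg/m² of water = 1 mm).
Layer 100–90 kPa: Δp = 100 hPa = 10000 Pa, q̄ = 0.01 kg/kg → 0.01 × 10000 / 9.8 = 10.20 mm
Layer 90–76 kPa: Δp = 140 hPa = 14000 Pa, q̄ = 0.0053 kg/kg → 0.0053 × 14000 / 9.8 = 7.57 mm
Layer 76–64 kPa: Δp = 120 hPa = 12000 Pa, q̄ = 0.0032 kg/kg → 0.0032 × 12000 / 9.8 = 3.92 mm
Layer 64–30 kPa: Δp = 340 hPa = 34000 Pa, q̄ = 0.0021 kg/kg → 0.0021 × 34000 / 9.8 = 7.29 mm
PW = 10.20 + 7.57 + 3.92 + 7.29 = 28.98 ≈ 29.0 mm.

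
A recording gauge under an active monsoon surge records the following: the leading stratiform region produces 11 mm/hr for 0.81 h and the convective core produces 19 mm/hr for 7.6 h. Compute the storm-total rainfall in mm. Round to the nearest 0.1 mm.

total ≈ 153.3 mm

Total = Σ Rᵢ Δtᵢ = 11 × 0.81 + 19 × 7.6
      = 8.91 + 144.4 = 153.3 mm.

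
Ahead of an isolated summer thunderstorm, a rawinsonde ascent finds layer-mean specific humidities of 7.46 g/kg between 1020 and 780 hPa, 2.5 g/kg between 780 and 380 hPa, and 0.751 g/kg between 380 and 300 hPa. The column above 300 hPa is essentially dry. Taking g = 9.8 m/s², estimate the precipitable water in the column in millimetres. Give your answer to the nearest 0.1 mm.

PW ≈ 29.1 mm

Precipitable water is the column-integrated vapour mass per unit area: PW = (1/g) Σ q̄ Δp, with q in kg/kg and Δp in Pa (1 kg/m² of water = 1 mm).
Layer 1020–780 hPa: Δp = 240 hPa = 24000 Pa, q̄ = 0.00746 kg/kg → 0.00746 × 24000 / 9.8 = 18.27 mm
Layer 780–380 hPa: Δp = 400 hPa = 40000 Pa, q̄ = 0.0025 kg/kg → 0.0025 × 40000 / 9.8 = 10.20 mm
Layer 380–300 hPa: Δp = 80 hPa = 8000 Pa, q̄ = 0.000751 kg/kg → 0.000751 × 8000 / 9.8 = 0.61 mm
PW = 18.27 + 10.20 + 0.61 = 29.08 ≈ 29.1 mm.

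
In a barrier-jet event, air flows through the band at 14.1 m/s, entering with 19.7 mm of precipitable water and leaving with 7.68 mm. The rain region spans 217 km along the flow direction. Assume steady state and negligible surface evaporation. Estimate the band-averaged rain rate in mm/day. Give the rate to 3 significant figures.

R ≈ 67.5 mm/day

Column moisture flux per unit crosswind length is F = V × PW.
Inflow: F_in = 14.1 × 19.7 = 277.77 mm·m/s
Outflow: F_out = 14.1 × 7.68 = 108.288 mm·m/s
Steady-state rate R = (F_in − F_out)/L = (277.77 − 108.288) / 217000 m = 7.810e-04 mm/s.
R = 7.810e-04 × 3600 × 24 = 67.5 mm/day.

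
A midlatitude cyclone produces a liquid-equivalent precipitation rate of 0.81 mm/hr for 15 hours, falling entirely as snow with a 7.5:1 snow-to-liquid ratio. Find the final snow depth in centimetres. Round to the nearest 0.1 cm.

snow depth ≈ 9.1 cm

Liquid-equivalent depth = 0.81 × 15 = 12.15 mm.
Snow depth = 12.15 mm × 7.5 = 91.125 mm = 9.1 cm.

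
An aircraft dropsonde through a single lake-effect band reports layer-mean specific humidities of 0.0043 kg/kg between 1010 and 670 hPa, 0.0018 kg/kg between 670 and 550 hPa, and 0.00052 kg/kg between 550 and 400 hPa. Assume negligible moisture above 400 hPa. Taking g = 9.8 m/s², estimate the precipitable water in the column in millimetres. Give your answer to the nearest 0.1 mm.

Precipitable water is the column-integrated vapour mass per unit area: PW = (1/g) Σ q̄ Δp, with q in kg/kg and Δp in Pa (1 kg/m² of water = 1 mm).
Layer 1010–670 hPa: Δp = 340 hPa = 34000 Pa, q̄ = 0.0043 kg/kg → 0.0043 × 34000 / 9.8 = 14.92 mm
Layer 670–550 hPa: Δp = 120 hPa = 12000 Pa, q̄ = 0.0018 kg/kg → 0.0018 × 12000 / 9.8 = 2.20 mm
Layer 550–400 hPa: Δp = 150 hPa = 15000 Pa, q̄ = 0.00052 kg/kg → 0.00052 × 15000 / 9.8 = 0.80 mm
PW = 14.92 + 2.20 + 0.80 = 17.92 ≈ 17.9 mm.

PW ≈ 17.9 mm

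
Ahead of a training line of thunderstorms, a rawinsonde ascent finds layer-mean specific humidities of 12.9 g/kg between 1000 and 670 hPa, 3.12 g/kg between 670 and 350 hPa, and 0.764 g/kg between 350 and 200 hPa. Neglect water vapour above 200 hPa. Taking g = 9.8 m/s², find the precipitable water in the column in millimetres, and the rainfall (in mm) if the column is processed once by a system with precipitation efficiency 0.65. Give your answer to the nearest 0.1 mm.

PW ≈ 54.8 mm; rainfall ≈ 35.6 mm

Precipitable water is the column-integrated vapour mass per unit area: PW = (1/g) Σ q̄ Δp, with q in kg/kg and Δp in Pa (1 kg/m² of water = 1 mm).
Layer 1000–670 hPa: Δp = 330 hPa = 33000 Pa, q̄ = 0.0129 kg/kg → 0.0129 × 33000 / 9.8 = 43.44 mm
Layer 670–350 hPa: Δp = 320 hPa = 32000 Pa, q̄ = 0.00312 kg/kg → 0.00312 × 32000 / 9.8 = 10.19 mm
Layer 350–200 hPa: Δp = 150 hPa = 15000 Pa, q̄ = 0.000764 kg/kg → 0.000764 × 15000 / 9.8 = 1.17 mm
PW = 43.44 + 10.19 + 1.17 = 54.80 ≈ 54.8 mm.
Rainfall = ε × PW = 0.65 × 54.8 = 35.6 mm.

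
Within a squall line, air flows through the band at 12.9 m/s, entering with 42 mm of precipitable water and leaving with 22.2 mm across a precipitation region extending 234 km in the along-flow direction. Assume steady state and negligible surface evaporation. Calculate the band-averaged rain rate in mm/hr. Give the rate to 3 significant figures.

R ≈ 3.93 mm/hr

Column moisture flux per unit crosswind length is F = V × PW.
Inflow: F_in = 12.9 × 42 = 541.8 mm·m/s
Outflow: F_out = 12.9 × 22.2 = 286.38 mm·m/s
Steady-state rate R = (F_in − F_out)/L = (541.8 − 286.38) / 234000 m = 1.092e-03 mm/s.
R = 1.092e-03 × 3600 = 3.93 mm/hr.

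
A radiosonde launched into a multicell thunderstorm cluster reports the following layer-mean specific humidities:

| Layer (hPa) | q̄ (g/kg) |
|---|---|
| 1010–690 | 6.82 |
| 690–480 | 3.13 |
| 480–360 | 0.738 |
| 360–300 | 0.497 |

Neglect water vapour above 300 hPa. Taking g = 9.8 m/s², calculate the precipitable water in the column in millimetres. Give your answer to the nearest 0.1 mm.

PW ≈ 30.2 mm

Precipitable water is the column-integrated vapour mass per unit area: PW = (1/g) Σ q̄ Δp, with q in kg/kg and Δp in Pa (1 kg/m² of water = 1 mm).
Layer 1010–690 hPa: Δp = 320 hPa = 32000 Pa, q̄ = 0.00682 kg/kg → 0.00682 × 32000 / 9.8 = 22.27 mm
Layer 690–480 hPa: Δp = 210 hPa = 21000 Pa, q̄ = 0.00313 kg/kg → 0.00313 × 21000 / 9.8 = 6.71 mm
Layer 480–360 hPa: Δp = 120 hPa = 12000 Pa, q̄ = 0.000738 kg/kg → 0.000738 × 12000 / 9.8 = 0.90 mm
Layer 360–300 hPa: Δp = 60 hPa = 6000 Pa, q̄ = 0.000497 kg/kg → 0.000497 × 6000 / 9.8 = 0.30 mm
PW = 22.27 + 6.71 + 0.90 + 0.30 = 30.18 ≈ 30.2 mm.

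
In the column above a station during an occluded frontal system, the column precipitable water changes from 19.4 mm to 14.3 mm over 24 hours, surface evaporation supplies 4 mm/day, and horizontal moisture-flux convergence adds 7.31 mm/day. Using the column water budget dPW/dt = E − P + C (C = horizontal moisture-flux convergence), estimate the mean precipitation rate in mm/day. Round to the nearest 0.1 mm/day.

dPW/dt = (14.3 − 19.4) mm / (24/24 day) = -5.100 mm/day.
P = E + C − dPW/dt = 4 + (7.31) − (-5.100) = 16.4 mm/day.

P ≈ 16.4 mm/day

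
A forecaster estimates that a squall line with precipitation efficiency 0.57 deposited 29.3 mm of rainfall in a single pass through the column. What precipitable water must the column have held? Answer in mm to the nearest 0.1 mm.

PW = rainfall / ε = 29.3 / 0.57 = 51.4 mm.

PW ≈ 51.4 mm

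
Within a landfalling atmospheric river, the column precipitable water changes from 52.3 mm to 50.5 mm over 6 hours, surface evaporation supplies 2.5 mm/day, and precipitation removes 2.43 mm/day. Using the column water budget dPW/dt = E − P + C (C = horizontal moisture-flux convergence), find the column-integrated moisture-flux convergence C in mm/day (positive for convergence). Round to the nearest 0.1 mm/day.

C ≈ -7.3 mm/day

dPW/dt = (50.5 − 52.3) mm / (6/24 day) = -7.200 mm/day.
C = dPW/dt − E + P = (-7.200) − 2.5 + 2.43 = -7.3 mm/day.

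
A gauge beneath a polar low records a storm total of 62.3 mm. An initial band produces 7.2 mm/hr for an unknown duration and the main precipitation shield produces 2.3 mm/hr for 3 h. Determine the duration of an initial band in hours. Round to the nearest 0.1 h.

duration ≈ 7.7 h

Known phases: 2.3 × 3 = 6.9 mm.
Remaining depth = 62.3 − 6.9 = 55.4 mm.
Duration = 55.4 / 7.2 = 7.7 h.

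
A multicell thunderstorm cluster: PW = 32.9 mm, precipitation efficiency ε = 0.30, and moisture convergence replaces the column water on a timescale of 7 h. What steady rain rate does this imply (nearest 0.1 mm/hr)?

Each overturning extracts ε × PW = 0.30 × 32.9 = 9.87 mm.
Rate = ε·PW / τ = 9.87 / 7 h = 1.4 mm/hr.

R ≈ 1.4 mm/hr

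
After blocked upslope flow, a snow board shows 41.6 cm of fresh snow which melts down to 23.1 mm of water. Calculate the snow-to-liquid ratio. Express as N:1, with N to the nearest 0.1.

Ratio = snow depth / SWE = 416 mm / 23.1 mm = 18.0, i.e. 18.0:1.

ratio ≈ 18.0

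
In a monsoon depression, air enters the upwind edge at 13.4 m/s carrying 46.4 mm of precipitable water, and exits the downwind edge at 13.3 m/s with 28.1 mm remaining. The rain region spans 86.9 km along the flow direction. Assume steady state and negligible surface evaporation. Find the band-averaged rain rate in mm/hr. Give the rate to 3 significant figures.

Column moisture flux per unit crosswind length is F = V × PW.
Inflow: F_in = 13.4 × 46.4 = 621.76 mm·m/s
Outflow: F_out = 13.3 × 28.1 = 373.73 mm·m/s
Steady-state rate R = (F_in − F_out)/L = (621.76 − 373.73) / 86900 m = 2.854e-03 mm/s.
R = 2.854e-03 × 3600 = 10.3 mm/hr.

R ≈ 10.3 mm/hr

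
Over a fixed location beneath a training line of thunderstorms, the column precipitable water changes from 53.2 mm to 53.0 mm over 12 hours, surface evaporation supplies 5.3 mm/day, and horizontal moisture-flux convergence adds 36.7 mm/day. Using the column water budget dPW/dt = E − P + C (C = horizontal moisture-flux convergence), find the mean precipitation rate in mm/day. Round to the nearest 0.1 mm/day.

P ≈ 42.4 mm/day

dPW/dt = (53.0 − 53.2) mm / (12/24 day) = -0.400 mm/day.
P = E + C − dPW/dt = 5.3 + (36.7) − (-0.400) = 42.4 mm/day.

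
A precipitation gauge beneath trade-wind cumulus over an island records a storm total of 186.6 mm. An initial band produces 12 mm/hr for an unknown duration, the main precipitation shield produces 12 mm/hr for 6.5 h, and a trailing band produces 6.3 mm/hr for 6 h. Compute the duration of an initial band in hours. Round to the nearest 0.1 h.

Known phases: 12 × 6.5 + 6.3 × 6 = 78 + 37.8 = 115.8 mm.
Remaining depth = 186.6 − 115.8 = 70.8 mm.
Duration = 70.8 / 12 = 5.9 h.

duration ≈ 5.9 h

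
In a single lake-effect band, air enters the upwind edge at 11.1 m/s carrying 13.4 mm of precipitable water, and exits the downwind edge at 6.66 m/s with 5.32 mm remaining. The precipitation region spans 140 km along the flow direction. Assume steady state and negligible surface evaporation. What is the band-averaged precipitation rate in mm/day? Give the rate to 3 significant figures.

R ≈ 69.9 mm/day

Column moisture flux per unit crosswind length is F = V × PW.
Inflow: F_in = 11.1 × 13.4 = 148.74 mm·m/s
Outflow: F_out = 6.66 × 5.32 = 35.4312 mm·m/s
Steady-state rate R = (F_in − F_out)/L = (148.74 − 35.4312) / 140000 m = 8.093e-04 mm/s.
R = 8.093e-04 × 3600 × 24 = 69.9 mm/day.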